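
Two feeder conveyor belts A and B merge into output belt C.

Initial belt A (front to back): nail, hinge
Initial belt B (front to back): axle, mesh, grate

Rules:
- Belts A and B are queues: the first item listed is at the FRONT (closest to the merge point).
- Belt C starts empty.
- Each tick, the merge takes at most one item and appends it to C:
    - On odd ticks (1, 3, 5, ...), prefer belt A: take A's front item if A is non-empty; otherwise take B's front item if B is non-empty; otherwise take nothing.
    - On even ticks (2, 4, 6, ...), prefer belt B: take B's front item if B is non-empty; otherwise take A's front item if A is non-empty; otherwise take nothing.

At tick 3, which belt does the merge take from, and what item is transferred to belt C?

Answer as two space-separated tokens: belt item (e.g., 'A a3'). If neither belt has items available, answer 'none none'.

Tick 1: prefer A, take nail from A; A=[hinge] B=[axle,mesh,grate] C=[nail]
Tick 2: prefer B, take axle from B; A=[hinge] B=[mesh,grate] C=[nail,axle]
Tick 3: prefer A, take hinge from A; A=[-] B=[mesh,grate] C=[nail,axle,hinge]

Answer: A hinge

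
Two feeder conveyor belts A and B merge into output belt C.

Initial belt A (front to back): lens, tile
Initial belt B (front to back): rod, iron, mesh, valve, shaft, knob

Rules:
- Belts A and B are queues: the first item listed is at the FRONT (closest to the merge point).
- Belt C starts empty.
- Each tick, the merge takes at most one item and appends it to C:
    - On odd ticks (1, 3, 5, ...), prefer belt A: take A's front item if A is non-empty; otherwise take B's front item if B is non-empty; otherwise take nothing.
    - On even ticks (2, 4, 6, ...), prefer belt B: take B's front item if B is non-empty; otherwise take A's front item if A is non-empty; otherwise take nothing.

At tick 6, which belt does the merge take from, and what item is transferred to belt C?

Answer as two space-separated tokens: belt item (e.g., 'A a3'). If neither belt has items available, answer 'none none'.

Tick 1: prefer A, take lens from A; A=[tile] B=[rod,iron,mesh,valve,shaft,knob] C=[lens]
Tick 2: prefer B, take rod from B; A=[tile] B=[iron,mesh,valve,shaft,knob] C=[lens,rod]
Tick 3: prefer A, take tile from A; A=[-] B=[iron,mesh,valve,shaft,knob] C=[lens,rod,tile]
Tick 4: prefer B, take iron from B; A=[-] B=[mesh,valve,shaft,knob] C=[lens,rod,tile,iron]
Tick 5: prefer A, take mesh from B; A=[-] B=[valve,shaft,knob] C=[lens,rod,tile,iron,mesh]
Tick 6: prefer B, take valve from B; A=[-] B=[shaft,knob] C=[lens,rod,tile,iron,mesh,valve]

Answer: B valve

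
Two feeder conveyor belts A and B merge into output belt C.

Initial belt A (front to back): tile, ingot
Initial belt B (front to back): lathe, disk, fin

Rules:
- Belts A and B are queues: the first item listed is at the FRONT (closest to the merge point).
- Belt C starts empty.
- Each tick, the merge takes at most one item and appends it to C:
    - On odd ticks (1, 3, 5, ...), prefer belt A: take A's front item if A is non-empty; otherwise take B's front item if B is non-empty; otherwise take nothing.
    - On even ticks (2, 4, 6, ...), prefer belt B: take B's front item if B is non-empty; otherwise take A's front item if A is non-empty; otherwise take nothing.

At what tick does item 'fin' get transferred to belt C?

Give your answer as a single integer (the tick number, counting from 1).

Answer: 5

Derivation:
Tick 1: prefer A, take tile from A; A=[ingot] B=[lathe,disk,fin] C=[tile]
Tick 2: prefer B, take lathe from B; A=[ingot] B=[disk,fin] C=[tile,lathe]
Tick 3: prefer A, take ingot from A; A=[-] B=[disk,fin] C=[tile,lathe,ingot]
Tick 4: prefer B, take disk from B; A=[-] B=[fin] C=[tile,lathe,ingot,disk]
Tick 5: prefer A, take fin from B; A=[-] B=[-] C=[tile,lathe,ingot,disk,fin]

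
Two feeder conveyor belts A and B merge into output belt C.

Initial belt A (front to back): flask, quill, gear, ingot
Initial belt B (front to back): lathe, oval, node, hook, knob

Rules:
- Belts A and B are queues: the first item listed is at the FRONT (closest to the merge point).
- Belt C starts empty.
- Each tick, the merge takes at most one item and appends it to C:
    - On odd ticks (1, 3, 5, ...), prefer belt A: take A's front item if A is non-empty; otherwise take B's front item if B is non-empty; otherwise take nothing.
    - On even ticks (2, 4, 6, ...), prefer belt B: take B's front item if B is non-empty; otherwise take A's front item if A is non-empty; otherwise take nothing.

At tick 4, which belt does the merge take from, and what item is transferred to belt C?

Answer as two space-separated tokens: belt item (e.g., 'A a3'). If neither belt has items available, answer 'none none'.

Tick 1: prefer A, take flask from A; A=[quill,gear,ingot] B=[lathe,oval,node,hook,knob] C=[flask]
Tick 2: prefer B, take lathe from B; A=[quill,gear,ingot] B=[oval,node,hook,knob] C=[flask,lathe]
Tick 3: prefer A, take quill from A; A=[gear,ingot] B=[oval,node,hook,knob] C=[flask,lathe,quill]
Tick 4: prefer B, take oval from B; A=[gear,ingot] B=[node,hook,knob] C=[flask,lathe,quill,oval]

Answer: B oval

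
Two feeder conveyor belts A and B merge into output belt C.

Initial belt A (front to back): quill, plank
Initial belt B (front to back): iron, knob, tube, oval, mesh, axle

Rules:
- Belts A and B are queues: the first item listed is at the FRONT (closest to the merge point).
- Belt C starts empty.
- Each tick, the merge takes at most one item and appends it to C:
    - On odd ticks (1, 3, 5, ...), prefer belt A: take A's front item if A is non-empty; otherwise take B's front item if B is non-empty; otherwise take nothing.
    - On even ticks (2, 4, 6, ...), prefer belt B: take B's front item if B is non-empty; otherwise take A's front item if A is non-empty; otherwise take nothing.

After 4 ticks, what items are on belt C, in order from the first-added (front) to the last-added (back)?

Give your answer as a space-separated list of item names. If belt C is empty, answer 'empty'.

Tick 1: prefer A, take quill from A; A=[plank] B=[iron,knob,tube,oval,mesh,axle] C=[quill]
Tick 2: prefer B, take iron from B; A=[plank] B=[knob,tube,oval,mesh,axle] C=[quill,iron]
Tick 3: prefer A, take plank from A; A=[-] B=[knob,tube,oval,mesh,axle] C=[quill,iron,plank]
Tick 4: prefer B, take knob from B; A=[-] B=[tube,oval,mesh,axle] C=[quill,iron,plank,knob]

Answer: quill iron plank knob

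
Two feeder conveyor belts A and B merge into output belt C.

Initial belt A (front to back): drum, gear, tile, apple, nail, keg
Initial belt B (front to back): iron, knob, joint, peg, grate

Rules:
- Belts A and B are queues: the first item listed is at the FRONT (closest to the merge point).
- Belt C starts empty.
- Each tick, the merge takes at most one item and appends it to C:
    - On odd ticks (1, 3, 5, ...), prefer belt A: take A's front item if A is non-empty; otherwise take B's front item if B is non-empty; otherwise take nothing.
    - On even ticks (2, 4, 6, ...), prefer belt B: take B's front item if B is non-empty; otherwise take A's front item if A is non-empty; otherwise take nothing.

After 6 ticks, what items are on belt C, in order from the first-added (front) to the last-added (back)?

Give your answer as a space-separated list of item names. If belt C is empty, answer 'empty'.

Tick 1: prefer A, take drum from A; A=[gear,tile,apple,nail,keg] B=[iron,knob,joint,peg,grate] C=[drum]
Tick 2: prefer B, take iron from B; A=[gear,tile,apple,nail,keg] B=[knob,joint,peg,grate] C=[drum,iron]
Tick 3: prefer A, take gear from A; A=[tile,apple,nail,keg] B=[knob,joint,peg,grate] C=[drum,iron,gear]
Tick 4: prefer B, take knob from B; A=[tile,apple,nail,keg] B=[joint,peg,grate] C=[drum,iron,gear,knob]
Tick 5: prefer A, take tile from A; A=[apple,nail,keg] B=[joint,peg,grate] C=[drum,iron,gear,knob,tile]
Tick 6: prefer B, take joint from B; A=[apple,nail,keg] B=[peg,grate] C=[drum,iron,gear,knob,tile,joint]

Answer: drum iron gear knob tile joint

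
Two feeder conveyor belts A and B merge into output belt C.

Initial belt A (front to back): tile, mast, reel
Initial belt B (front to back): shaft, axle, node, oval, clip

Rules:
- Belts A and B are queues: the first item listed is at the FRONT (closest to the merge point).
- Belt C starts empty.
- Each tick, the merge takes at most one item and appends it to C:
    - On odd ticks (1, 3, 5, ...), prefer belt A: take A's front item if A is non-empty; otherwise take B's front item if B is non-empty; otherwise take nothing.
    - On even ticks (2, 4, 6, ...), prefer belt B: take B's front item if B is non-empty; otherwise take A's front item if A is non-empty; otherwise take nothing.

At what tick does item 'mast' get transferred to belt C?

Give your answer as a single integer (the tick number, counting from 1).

Answer: 3

Derivation:
Tick 1: prefer A, take tile from A; A=[mast,reel] B=[shaft,axle,node,oval,clip] C=[tile]
Tick 2: prefer B, take shaft from B; A=[mast,reel] B=[axle,node,oval,clip] C=[tile,shaft]
Tick 3: prefer A, take mast from A; A=[reel] B=[axle,node,oval,clip] C=[tile,shaft,mast]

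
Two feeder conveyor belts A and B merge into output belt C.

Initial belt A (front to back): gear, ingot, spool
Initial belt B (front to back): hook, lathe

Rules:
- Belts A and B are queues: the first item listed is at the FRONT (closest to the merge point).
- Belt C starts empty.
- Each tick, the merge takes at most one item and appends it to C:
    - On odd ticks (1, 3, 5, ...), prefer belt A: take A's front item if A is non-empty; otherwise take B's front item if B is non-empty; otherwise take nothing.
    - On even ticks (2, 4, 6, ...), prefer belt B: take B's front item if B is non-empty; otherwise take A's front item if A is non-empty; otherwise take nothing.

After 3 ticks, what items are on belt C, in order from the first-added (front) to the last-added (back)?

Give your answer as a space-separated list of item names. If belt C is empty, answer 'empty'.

Answer: gear hook ingot

Derivation:
Tick 1: prefer A, take gear from A; A=[ingot,spool] B=[hook,lathe] C=[gear]
Tick 2: prefer B, take hook from B; A=[ingot,spool] B=[lathe] C=[gear,hook]
Tick 3: prefer A, take ingot from A; A=[spool] B=[lathe] C=[gear,hook,ingot]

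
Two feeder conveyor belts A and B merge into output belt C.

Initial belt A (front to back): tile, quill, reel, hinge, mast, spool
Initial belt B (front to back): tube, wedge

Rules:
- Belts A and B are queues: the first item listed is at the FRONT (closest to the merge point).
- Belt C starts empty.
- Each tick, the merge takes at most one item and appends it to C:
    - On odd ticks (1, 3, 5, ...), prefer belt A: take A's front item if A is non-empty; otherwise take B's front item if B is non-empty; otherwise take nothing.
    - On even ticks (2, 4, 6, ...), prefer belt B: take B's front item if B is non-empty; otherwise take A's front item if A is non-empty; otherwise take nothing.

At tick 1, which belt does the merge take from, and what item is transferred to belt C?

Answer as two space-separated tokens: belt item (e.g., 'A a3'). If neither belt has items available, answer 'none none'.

Answer: A tile

Derivation:
Tick 1: prefer A, take tile from A; A=[quill,reel,hinge,mast,spool] B=[tube,wedge] C=[tile]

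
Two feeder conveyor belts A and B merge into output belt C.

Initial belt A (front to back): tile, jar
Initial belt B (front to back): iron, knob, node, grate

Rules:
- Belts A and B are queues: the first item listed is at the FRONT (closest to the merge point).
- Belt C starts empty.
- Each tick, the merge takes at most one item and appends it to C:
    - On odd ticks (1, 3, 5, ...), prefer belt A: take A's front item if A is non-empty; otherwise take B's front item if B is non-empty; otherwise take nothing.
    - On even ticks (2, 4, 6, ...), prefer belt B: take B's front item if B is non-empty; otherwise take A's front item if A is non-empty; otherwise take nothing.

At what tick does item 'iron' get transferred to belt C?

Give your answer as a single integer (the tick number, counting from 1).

Tick 1: prefer A, take tile from A; A=[jar] B=[iron,knob,node,grate] C=[tile]
Tick 2: prefer B, take iron from B; A=[jar] B=[knob,node,grate] C=[tile,iron]

Answer: 2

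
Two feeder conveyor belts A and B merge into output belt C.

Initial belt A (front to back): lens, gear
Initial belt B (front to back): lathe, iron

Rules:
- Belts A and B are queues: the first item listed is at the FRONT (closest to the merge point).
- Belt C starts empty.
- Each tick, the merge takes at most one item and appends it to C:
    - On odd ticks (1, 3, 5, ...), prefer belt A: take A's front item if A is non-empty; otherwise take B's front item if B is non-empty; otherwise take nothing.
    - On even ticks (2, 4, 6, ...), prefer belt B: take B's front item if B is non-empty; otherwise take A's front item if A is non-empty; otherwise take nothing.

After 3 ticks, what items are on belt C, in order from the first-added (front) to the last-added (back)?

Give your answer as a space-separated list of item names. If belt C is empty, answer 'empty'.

Tick 1: prefer A, take lens from A; A=[gear] B=[lathe,iron] C=[lens]
Tick 2: prefer B, take lathe from B; A=[gear] B=[iron] C=[lens,lathe]
Tick 3: prefer A, take gear from A; A=[-] B=[iron] C=[lens,lathe,gear]

Answer: lens lathe gear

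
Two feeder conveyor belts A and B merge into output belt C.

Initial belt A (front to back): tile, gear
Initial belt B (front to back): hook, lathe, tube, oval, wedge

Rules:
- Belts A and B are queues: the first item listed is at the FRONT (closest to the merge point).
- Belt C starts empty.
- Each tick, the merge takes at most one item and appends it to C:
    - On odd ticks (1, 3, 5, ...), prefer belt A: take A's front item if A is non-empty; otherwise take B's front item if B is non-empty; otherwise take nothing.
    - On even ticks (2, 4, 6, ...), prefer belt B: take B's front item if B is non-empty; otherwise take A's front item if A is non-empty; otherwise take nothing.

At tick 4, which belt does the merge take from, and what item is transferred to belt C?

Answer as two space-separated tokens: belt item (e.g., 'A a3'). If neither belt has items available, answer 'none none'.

Answer: B lathe

Derivation:
Tick 1: prefer A, take tile from A; A=[gear] B=[hook,lathe,tube,oval,wedge] C=[tile]
Tick 2: prefer B, take hook from B; A=[gear] B=[lathe,tube,oval,wedge] C=[tile,hook]
Tick 3: prefer A, take gear from A; A=[-] B=[lathe,tube,oval,wedge] C=[tile,hook,gear]
Tick 4: prefer B, take lathe from B; A=[-] B=[tube,oval,wedge] C=[tile,hook,gear,lathe]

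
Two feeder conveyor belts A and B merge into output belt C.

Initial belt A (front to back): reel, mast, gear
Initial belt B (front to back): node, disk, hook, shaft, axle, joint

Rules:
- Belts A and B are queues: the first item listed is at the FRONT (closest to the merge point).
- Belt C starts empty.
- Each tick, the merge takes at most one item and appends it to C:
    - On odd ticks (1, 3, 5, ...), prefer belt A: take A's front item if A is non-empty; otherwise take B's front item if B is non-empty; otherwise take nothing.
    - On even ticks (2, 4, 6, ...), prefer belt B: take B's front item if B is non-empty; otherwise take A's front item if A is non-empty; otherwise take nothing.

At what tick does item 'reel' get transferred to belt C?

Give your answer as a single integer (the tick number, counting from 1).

Answer: 1

Derivation:
Tick 1: prefer A, take reel from A; A=[mast,gear] B=[node,disk,hook,shaft,axle,joint] C=[reel]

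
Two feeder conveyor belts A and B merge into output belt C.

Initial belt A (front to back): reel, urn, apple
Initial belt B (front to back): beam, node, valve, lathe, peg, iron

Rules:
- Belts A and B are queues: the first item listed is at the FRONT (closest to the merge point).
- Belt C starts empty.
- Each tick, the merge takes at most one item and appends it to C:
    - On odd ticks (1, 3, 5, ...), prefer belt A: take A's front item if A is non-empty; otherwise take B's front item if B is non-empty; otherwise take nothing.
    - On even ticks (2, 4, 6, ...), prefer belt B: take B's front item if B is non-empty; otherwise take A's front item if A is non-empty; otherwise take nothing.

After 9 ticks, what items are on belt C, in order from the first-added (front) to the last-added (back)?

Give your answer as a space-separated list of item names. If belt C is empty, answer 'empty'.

Answer: reel beam urn node apple valve lathe peg iron

Derivation:
Tick 1: prefer A, take reel from A; A=[urn,apple] B=[beam,node,valve,lathe,peg,iron] C=[reel]
Tick 2: prefer B, take beam from B; A=[urn,apple] B=[node,valve,lathe,peg,iron] C=[reel,beam]
Tick 3: prefer A, take urn from A; A=[apple] B=[node,valve,lathe,peg,iron] C=[reel,beam,urn]
Tick 4: prefer B, take node from B; A=[apple] B=[valve,lathe,peg,iron] C=[reel,beam,urn,node]
Tick 5: prefer A, take apple from A; A=[-] B=[valve,lathe,peg,iron] C=[reel,beam,urn,node,apple]
Tick 6: prefer B, take valve from B; A=[-] B=[lathe,peg,iron] C=[reel,beam,urn,node,apple,valve]
Tick 7: prefer A, take lathe from B; A=[-] B=[peg,iron] C=[reel,beam,urn,node,apple,valve,lathe]
Tick 8: prefer B, take peg from B; A=[-] B=[iron] C=[reel,beam,urn,node,apple,valve,lathe,peg]
Tick 9: prefer A, take iron from B; A=[-] B=[-] C=[reel,beam,urn,node,apple,valve,lathe,peg,iron]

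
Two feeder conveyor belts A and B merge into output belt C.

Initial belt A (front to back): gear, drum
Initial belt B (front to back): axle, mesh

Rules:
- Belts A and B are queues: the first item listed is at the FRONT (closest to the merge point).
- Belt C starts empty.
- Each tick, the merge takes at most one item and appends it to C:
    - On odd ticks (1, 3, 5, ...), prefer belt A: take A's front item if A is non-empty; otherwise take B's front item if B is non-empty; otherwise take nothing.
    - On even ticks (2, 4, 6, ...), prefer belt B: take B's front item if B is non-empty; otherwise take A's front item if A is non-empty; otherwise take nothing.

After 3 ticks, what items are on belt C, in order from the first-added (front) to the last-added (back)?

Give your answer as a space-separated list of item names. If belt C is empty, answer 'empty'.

Answer: gear axle drum

Derivation:
Tick 1: prefer A, take gear from A; A=[drum] B=[axle,mesh] C=[gear]
Tick 2: prefer B, take axle from B; A=[drum] B=[mesh] C=[gear,axle]
Tick 3: prefer A, take drum from A; A=[-] B=[mesh] C=[gear,axle,drum]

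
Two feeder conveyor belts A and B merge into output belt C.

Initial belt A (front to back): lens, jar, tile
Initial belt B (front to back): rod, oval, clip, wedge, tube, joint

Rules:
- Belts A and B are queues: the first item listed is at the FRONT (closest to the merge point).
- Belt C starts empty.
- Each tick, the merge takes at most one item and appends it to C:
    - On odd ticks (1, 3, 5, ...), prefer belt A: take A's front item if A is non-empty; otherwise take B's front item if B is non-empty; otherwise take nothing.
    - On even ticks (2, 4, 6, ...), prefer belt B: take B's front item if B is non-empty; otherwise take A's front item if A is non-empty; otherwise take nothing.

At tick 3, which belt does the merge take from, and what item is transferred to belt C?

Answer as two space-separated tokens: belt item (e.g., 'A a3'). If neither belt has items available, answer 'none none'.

Tick 1: prefer A, take lens from A; A=[jar,tile] B=[rod,oval,clip,wedge,tube,joint] C=[lens]
Tick 2: prefer B, take rod from B; A=[jar,tile] B=[oval,clip,wedge,tube,joint] C=[lens,rod]
Tick 3: prefer A, take jar from A; A=[tile] B=[oval,clip,wedge,tube,joint] C=[lens,rod,jar]

Answer: A jar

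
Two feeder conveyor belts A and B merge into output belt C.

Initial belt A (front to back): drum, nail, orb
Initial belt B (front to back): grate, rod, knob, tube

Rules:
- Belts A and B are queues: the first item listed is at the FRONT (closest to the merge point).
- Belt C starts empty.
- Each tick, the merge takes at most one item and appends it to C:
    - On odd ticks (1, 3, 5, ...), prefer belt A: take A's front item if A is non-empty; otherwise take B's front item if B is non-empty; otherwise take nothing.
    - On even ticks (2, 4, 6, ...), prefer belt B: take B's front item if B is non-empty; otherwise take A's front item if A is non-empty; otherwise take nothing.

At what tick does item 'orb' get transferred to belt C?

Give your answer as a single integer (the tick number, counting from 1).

Answer: 5

Derivation:
Tick 1: prefer A, take drum from A; A=[nail,orb] B=[grate,rod,knob,tube] C=[drum]
Tick 2: prefer B, take grate from B; A=[nail,orb] B=[rod,knob,tube] C=[drum,grate]
Tick 3: prefer A, take nail from A; A=[orb] B=[rod,knob,tube] C=[drum,grate,nail]
Tick 4: prefer B, take rod from B; A=[orb] B=[knob,tube] C=[drum,grate,nail,rod]
Tick 5: prefer A, take orb from A; A=[-] B=[knob,tube] C=[drum,grate,nail,rod,orb]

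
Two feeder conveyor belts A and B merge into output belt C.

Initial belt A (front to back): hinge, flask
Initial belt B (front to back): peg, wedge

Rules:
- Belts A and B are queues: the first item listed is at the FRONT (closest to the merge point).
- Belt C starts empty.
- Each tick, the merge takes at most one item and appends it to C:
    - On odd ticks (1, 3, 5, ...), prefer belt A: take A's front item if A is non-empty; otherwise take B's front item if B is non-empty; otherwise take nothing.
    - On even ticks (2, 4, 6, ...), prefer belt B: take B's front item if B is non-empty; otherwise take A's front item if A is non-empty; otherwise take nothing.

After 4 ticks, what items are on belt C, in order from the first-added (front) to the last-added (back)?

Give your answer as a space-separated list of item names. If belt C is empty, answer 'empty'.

Tick 1: prefer A, take hinge from A; A=[flask] B=[peg,wedge] C=[hinge]
Tick 2: prefer B, take peg from B; A=[flask] B=[wedge] C=[hinge,peg]
Tick 3: prefer A, take flask from A; A=[-] B=[wedge] C=[hinge,peg,flask]
Tick 4: prefer B, take wedge from B; A=[-] B=[-] C=[hinge,peg,flask,wedge]

Answer: hinge peg flask wedge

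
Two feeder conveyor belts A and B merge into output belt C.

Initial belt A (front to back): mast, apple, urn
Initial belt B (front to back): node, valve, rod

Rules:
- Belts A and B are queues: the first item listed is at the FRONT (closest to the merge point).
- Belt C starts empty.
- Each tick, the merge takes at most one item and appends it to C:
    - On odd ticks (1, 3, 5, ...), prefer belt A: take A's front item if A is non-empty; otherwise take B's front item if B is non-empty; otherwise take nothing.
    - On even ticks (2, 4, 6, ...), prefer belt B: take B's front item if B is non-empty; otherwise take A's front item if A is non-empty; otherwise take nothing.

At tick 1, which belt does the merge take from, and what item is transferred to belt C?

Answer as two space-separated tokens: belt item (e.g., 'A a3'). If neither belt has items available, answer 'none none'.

Tick 1: prefer A, take mast from A; A=[apple,urn] B=[node,valve,rod] C=[mast]

Answer: A mast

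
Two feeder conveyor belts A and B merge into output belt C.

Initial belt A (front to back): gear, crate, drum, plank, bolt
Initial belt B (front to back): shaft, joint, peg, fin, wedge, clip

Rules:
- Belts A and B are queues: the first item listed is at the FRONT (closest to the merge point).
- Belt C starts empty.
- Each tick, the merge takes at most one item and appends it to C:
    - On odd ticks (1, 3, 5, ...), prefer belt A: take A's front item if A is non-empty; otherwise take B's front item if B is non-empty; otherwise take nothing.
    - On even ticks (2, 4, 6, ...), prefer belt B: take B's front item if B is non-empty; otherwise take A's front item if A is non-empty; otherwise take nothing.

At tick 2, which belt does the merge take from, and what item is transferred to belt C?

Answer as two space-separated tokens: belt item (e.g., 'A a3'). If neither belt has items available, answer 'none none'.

Answer: B shaft

Derivation:
Tick 1: prefer A, take gear from A; A=[crate,drum,plank,bolt] B=[shaft,joint,peg,fin,wedge,clip] C=[gear]
Tick 2: prefer B, take shaft from B; A=[crate,drum,plank,bolt] B=[joint,peg,fin,wedge,clip] C=[gear,shaft]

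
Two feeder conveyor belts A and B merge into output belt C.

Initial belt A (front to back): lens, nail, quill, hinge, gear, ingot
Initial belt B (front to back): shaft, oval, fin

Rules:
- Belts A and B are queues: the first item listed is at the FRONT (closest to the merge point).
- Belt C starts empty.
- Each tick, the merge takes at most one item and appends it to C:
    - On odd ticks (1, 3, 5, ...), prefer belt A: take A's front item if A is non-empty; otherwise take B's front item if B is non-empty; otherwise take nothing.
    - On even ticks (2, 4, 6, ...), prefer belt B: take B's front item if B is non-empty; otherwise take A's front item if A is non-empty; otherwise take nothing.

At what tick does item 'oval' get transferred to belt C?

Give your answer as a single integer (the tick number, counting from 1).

Answer: 4

Derivation:
Tick 1: prefer A, take lens from A; A=[nail,quill,hinge,gear,ingot] B=[shaft,oval,fin] C=[lens]
Tick 2: prefer B, take shaft from B; A=[nail,quill,hinge,gear,ingot] B=[oval,fin] C=[lens,shaft]
Tick 3: prefer A, take nail from A; A=[quill,hinge,gear,ingot] B=[oval,fin] C=[lens,shaft,nail]
Tick 4: prefer B, take oval from B; A=[quill,hinge,gear,ingot] B=[fin] C=[lens,shaft,nail,oval]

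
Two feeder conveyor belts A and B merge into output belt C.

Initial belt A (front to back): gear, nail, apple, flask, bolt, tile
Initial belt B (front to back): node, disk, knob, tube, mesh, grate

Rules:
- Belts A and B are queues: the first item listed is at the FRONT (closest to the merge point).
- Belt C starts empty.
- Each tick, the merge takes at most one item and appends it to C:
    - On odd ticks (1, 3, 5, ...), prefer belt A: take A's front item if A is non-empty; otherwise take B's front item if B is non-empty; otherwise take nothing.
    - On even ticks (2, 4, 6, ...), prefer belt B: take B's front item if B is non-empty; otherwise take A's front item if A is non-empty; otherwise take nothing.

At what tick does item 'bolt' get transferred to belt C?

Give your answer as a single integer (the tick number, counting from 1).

Tick 1: prefer A, take gear from A; A=[nail,apple,flask,bolt,tile] B=[node,disk,knob,tube,mesh,grate] C=[gear]
Tick 2: prefer B, take node from B; A=[nail,apple,flask,bolt,tile] B=[disk,knob,tube,mesh,grate] C=[gear,node]
Tick 3: prefer A, take nail from A; A=[apple,flask,bolt,tile] B=[disk,knob,tube,mesh,grate] C=[gear,node,nail]
Tick 4: prefer B, take disk from B; A=[apple,flask,bolt,tile] B=[knob,tube,mesh,grate] C=[gear,node,nail,disk]
Tick 5: prefer A, take apple from A; A=[flask,bolt,tile] B=[knob,tube,mesh,grate] C=[gear,node,nail,disk,apple]
Tick 6: prefer B, take knob from B; A=[flask,bolt,tile] B=[tube,mesh,grate] C=[gear,node,nail,disk,apple,knob]
Tick 7: prefer A, take flask from A; A=[bolt,tile] B=[tube,mesh,grate] C=[gear,node,nail,disk,apple,knob,flask]
Tick 8: prefer B, take tube from B; A=[bolt,tile] B=[mesh,grate] C=[gear,node,nail,disk,apple,knob,flask,tube]
Tick 9: prefer A, take bolt from A; A=[tile] B=[mesh,grate] C=[gear,node,nail,disk,apple,knob,flask,tube,bolt]

Answer: 9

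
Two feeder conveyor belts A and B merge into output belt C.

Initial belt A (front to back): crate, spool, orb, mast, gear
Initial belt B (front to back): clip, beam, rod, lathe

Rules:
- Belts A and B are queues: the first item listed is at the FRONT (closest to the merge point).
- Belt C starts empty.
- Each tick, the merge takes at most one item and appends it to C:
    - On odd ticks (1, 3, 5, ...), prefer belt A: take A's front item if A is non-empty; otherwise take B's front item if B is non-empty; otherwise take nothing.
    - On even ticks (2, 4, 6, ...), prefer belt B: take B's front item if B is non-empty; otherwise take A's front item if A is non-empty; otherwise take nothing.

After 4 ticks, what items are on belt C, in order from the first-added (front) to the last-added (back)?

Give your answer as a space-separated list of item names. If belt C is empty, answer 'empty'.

Answer: crate clip spool beam

Derivation:
Tick 1: prefer A, take crate from A; A=[spool,orb,mast,gear] B=[clip,beam,rod,lathe] C=[crate]
Tick 2: prefer B, take clip from B; A=[spool,orb,mast,gear] B=[beam,rod,lathe] C=[crate,clip]
Tick 3: prefer A, take spool from A; A=[orb,mast,gear] B=[beam,rod,lathe] C=[crate,clip,spool]
Tick 4: prefer B, take beam from B; A=[orb,mast,gear] B=[rod,lathe] C=[crate,clip,spool,beam]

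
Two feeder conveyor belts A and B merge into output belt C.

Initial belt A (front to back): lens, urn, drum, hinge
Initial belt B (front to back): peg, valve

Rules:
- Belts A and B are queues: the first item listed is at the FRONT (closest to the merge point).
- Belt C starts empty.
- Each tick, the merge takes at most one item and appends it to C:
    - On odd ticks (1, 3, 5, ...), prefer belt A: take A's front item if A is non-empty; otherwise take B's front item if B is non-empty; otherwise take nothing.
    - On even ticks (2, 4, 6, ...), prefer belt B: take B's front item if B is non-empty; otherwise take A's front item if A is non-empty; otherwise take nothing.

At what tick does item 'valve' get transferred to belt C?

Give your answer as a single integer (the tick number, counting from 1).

Answer: 4

Derivation:
Tick 1: prefer A, take lens from A; A=[urn,drum,hinge] B=[peg,valve] C=[lens]
Tick 2: prefer B, take peg from B; A=[urn,drum,hinge] B=[valve] C=[lens,peg]
Tick 3: prefer A, take urn from A; A=[drum,hinge] B=[valve] C=[lens,peg,urn]
Tick 4: prefer B, take valve from B; A=[drum,hinge] B=[-] C=[lens,peg,urn,valve]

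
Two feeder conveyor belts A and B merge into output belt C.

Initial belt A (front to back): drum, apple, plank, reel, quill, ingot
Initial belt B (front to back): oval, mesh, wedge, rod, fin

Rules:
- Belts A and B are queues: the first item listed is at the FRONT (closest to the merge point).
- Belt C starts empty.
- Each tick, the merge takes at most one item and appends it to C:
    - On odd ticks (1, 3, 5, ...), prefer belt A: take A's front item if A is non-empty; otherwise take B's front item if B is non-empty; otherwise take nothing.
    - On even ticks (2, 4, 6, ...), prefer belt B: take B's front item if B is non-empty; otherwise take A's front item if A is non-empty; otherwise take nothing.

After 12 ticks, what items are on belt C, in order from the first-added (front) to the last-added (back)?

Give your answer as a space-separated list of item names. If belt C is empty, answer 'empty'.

Answer: drum oval apple mesh plank wedge reel rod quill fin ingot

Derivation:
Tick 1: prefer A, take drum from A; A=[apple,plank,reel,quill,ingot] B=[oval,mesh,wedge,rod,fin] C=[drum]
Tick 2: prefer B, take oval from B; A=[apple,plank,reel,quill,ingot] B=[mesh,wedge,rod,fin] C=[drum,oval]
Tick 3: prefer A, take apple from A; A=[plank,reel,quill,ingot] B=[mesh,wedge,rod,fin] C=[drum,oval,apple]
Tick 4: prefer B, take mesh from B; A=[plank,reel,quill,ingot] B=[wedge,rod,fin] C=[drum,oval,apple,mesh]
Tick 5: prefer A, take plank from A; A=[reel,quill,ingot] B=[wedge,rod,fin] C=[drum,oval,apple,mesh,plank]
Tick 6: prefer B, take wedge from B; A=[reel,quill,ingot] B=[rod,fin] C=[drum,oval,apple,mesh,plank,wedge]
Tick 7: prefer A, take reel from A; A=[quill,ingot] B=[rod,fin] C=[drum,oval,apple,mesh,plank,wedge,reel]
Tick 8: prefer B, take rod from B; A=[quill,ingot] B=[fin] C=[drum,oval,apple,mesh,plank,wedge,reel,rod]
Tick 9: prefer A, take quill from A; A=[ingot] B=[fin] C=[drum,oval,apple,mesh,plank,wedge,reel,rod,quill]
Tick 10: prefer B, take fin from B; A=[ingot] B=[-] C=[drum,oval,apple,mesh,plank,wedge,reel,rod,quill,fin]
Tick 11: prefer A, take ingot from A; A=[-] B=[-] C=[drum,oval,apple,mesh,plank,wedge,reel,rod,quill,fin,ingot]
Tick 12: prefer B, both empty, nothing taken; A=[-] B=[-] C=[drum,oval,apple,mesh,plank,wedge,reel,rod,quill,fin,ingot]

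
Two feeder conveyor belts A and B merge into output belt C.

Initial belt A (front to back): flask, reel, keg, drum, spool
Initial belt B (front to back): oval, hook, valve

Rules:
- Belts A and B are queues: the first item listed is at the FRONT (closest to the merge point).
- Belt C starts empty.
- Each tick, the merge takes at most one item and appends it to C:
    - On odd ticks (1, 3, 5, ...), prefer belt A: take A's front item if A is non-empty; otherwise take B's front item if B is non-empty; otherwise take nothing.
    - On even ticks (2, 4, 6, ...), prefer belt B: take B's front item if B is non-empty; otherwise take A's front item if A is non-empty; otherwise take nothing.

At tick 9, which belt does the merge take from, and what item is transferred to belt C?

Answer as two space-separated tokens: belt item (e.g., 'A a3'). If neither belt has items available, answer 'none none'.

Tick 1: prefer A, take flask from A; A=[reel,keg,drum,spool] B=[oval,hook,valve] C=[flask]
Tick 2: prefer B, take oval from B; A=[reel,keg,drum,spool] B=[hook,valve] C=[flask,oval]
Tick 3: prefer A, take reel from A; A=[keg,drum,spool] B=[hook,valve] C=[flask,oval,reel]
Tick 4: prefer B, take hook from B; A=[keg,drum,spool] B=[valve] C=[flask,oval,reel,hook]
Tick 5: prefer A, take keg from A; A=[drum,spool] B=[valve] C=[flask,oval,reel,hook,keg]
Tick 6: prefer B, take valve from B; A=[drum,spool] B=[-] C=[flask,oval,reel,hook,keg,valve]
Tick 7: prefer A, take drum from A; A=[spool] B=[-] C=[flask,oval,reel,hook,keg,valve,drum]
Tick 8: prefer B, take spool from A; A=[-] B=[-] C=[flask,oval,reel,hook,keg,valve,drum,spool]
Tick 9: prefer A, both empty, nothing taken; A=[-] B=[-] C=[flask,oval,reel,hook,keg,valve,drum,spool]

Answer: none none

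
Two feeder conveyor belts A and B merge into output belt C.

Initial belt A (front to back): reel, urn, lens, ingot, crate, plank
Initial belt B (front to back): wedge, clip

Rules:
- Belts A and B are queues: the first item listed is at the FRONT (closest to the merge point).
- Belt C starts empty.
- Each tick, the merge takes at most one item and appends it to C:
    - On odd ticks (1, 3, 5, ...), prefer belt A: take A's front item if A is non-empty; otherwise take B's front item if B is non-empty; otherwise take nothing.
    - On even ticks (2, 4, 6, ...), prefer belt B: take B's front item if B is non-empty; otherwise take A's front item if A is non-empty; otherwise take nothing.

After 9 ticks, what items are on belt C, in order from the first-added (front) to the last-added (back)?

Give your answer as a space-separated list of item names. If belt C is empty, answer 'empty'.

Tick 1: prefer A, take reel from A; A=[urn,lens,ingot,crate,plank] B=[wedge,clip] C=[reel]
Tick 2: prefer B, take wedge from B; A=[urn,lens,ingot,crate,plank] B=[clip] C=[reel,wedge]
Tick 3: prefer A, take urn from A; A=[lens,ingot,crate,plank] B=[clip] C=[reel,wedge,urn]
Tick 4: prefer B, take clip from B; A=[lens,ingot,crate,plank] B=[-] C=[reel,wedge,urn,clip]
Tick 5: prefer A, take lens from A; A=[ingot,crate,plank] B=[-] C=[reel,wedge,urn,clip,lens]
Tick 6: prefer B, take ingot from A; A=[crate,plank] B=[-] C=[reel,wedge,urn,clip,lens,ingot]
Tick 7: prefer A, take crate from A; A=[plank] B=[-] C=[reel,wedge,urn,clip,lens,ingot,crate]
Tick 8: prefer B, take plank from A; A=[-] B=[-] C=[reel,wedge,urn,clip,lens,ingot,crate,plank]
Tick 9: prefer A, both empty, nothing taken; A=[-] B=[-] C=[reel,wedge,urn,clip,lens,ingot,crate,plank]

Answer: reel wedge urn clip lens ingot crate plank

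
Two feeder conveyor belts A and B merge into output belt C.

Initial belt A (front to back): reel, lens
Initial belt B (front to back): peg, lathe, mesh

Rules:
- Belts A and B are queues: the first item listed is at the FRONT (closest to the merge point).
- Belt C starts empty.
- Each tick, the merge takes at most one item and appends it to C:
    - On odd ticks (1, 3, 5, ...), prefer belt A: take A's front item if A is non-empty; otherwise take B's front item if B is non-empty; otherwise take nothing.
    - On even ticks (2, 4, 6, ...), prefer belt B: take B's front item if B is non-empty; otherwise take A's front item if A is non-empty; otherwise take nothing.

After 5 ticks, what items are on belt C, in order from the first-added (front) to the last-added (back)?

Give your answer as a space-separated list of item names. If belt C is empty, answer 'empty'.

Answer: reel peg lens lathe mesh

Derivation:
Tick 1: prefer A, take reel from A; A=[lens] B=[peg,lathe,mesh] C=[reel]
Tick 2: prefer B, take peg from B; A=[lens] B=[lathe,mesh] C=[reel,peg]
Tick 3: prefer A, take lens from A; A=[-] B=[lathe,mesh] C=[reel,peg,lens]
Tick 4: prefer B, take lathe from B; A=[-] B=[mesh] C=[reel,peg,lens,lathe]
Tick 5: prefer A, take mesh from B; A=[-] B=[-] C=[reel,peg,lens,lathe,mesh]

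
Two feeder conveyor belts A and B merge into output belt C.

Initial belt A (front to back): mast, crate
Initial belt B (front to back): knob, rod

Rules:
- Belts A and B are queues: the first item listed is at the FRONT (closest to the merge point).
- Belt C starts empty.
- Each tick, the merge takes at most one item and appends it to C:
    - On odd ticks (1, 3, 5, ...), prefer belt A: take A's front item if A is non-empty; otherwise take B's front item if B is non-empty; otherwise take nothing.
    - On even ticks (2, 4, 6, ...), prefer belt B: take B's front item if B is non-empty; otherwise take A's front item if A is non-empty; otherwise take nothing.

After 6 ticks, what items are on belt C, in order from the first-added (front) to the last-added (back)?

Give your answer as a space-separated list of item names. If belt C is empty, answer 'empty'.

Answer: mast knob crate rod

Derivation:
Tick 1: prefer A, take mast from A; A=[crate] B=[knob,rod] C=[mast]
Tick 2: prefer B, take knob from B; A=[crate] B=[rod] C=[mast,knob]
Tick 3: prefer A, take crate from A; A=[-] B=[rod] C=[mast,knob,crate]
Tick 4: prefer B, take rod from B; A=[-] B=[-] C=[mast,knob,crate,rod]
Tick 5: prefer A, both empty, nothing taken; A=[-] B=[-] C=[mast,knob,crate,rod]
Tick 6: prefer B, both empty, nothing taken; A=[-] B=[-] C=[mast,knob,crate,rod]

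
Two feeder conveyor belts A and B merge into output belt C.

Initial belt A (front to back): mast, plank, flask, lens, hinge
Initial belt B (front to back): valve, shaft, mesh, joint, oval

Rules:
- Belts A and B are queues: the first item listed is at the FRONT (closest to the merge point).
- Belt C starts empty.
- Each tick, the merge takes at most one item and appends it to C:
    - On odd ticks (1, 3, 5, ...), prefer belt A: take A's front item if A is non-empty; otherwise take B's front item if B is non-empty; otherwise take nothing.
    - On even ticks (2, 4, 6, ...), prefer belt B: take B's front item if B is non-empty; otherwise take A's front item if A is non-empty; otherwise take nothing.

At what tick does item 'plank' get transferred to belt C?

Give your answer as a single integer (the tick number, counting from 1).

Tick 1: prefer A, take mast from A; A=[plank,flask,lens,hinge] B=[valve,shaft,mesh,joint,oval] C=[mast]
Tick 2: prefer B, take valve from B; A=[plank,flask,lens,hinge] B=[shaft,mesh,joint,oval] C=[mast,valve]
Tick 3: prefer A, take plank from A; A=[flask,lens,hinge] B=[shaft,mesh,joint,oval] C=[mast,valve,plank]

Answer: 3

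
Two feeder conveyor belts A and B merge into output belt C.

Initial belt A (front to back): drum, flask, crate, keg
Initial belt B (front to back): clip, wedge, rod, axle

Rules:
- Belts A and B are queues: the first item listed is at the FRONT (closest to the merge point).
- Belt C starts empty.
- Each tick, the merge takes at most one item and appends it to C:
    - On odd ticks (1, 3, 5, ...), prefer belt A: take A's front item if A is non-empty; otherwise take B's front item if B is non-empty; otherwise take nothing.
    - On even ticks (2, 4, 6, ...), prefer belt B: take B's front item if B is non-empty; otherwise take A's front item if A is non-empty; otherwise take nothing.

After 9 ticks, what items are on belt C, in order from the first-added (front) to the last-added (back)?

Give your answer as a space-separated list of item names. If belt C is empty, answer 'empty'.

Tick 1: prefer A, take drum from A; A=[flask,crate,keg] B=[clip,wedge,rod,axle] C=[drum]
Tick 2: prefer B, take clip from B; A=[flask,crate,keg] B=[wedge,rod,axle] C=[drum,clip]
Tick 3: prefer A, take flask from A; A=[crate,keg] B=[wedge,rod,axle] C=[drum,clip,flask]
Tick 4: prefer B, take wedge from B; A=[crate,keg] B=[rod,axle] C=[drum,clip,flask,wedge]
Tick 5: prefer A, take crate from A; A=[keg] B=[rod,axle] C=[drum,clip,flask,wedge,crate]
Tick 6: prefer B, take rod from B; A=[keg] B=[axle] C=[drum,clip,flask,wedge,crate,rod]
Tick 7: prefer A, take keg from A; A=[-] B=[axle] C=[drum,clip,flask,wedge,crate,rod,keg]
Tick 8: prefer B, take axle from B; A=[-] B=[-] C=[drum,clip,flask,wedge,crate,rod,keg,axle]
Tick 9: prefer A, both empty, nothing taken; A=[-] B=[-] C=[drum,clip,flask,wedge,crate,rod,keg,axle]

Answer: drum clip flask wedge crate rod keg axle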